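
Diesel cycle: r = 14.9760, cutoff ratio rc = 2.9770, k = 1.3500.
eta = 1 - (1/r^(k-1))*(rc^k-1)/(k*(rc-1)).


r^(k-1) = 2.5786
rc^k = 4.3612
eta = 0.5116 = 51.1618%

51.1618%


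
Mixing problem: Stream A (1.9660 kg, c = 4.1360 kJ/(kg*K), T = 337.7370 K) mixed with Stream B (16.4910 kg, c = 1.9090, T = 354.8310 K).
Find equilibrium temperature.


num = 13916.8144
den = 39.6127
Tf = 351.3221 K

351.3221 K


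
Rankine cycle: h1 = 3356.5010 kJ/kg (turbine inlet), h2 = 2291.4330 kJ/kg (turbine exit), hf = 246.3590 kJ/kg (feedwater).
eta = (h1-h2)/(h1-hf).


W = 1065.0680 kJ/kg
Q_in = 3110.1420 kJ/kg
eta = 0.3424 = 34.2450%

eta = 34.2450%


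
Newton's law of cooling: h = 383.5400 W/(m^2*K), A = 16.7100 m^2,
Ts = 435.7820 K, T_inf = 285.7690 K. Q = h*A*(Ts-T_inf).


dT = 150.0130 K
Q = 383.5400 * 16.7100 * 150.0130 = 961426.3264 W

961426.3264 W


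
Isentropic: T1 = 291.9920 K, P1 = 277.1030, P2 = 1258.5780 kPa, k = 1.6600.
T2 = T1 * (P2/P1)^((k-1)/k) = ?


(k-1)/k = 0.3976
(P2/P1)^exp = 1.8252
T2 = 291.9920 * 1.8252 = 532.9455 K

532.9455 K


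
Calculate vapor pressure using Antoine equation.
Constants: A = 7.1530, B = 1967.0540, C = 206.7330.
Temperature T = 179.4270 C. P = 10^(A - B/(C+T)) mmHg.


C+T = 386.1600
B/(C+T) = 5.0939
log10(P) = 7.1530 - 5.0939 = 2.0591
P = 10^2.0591 = 114.5821 mmHg

114.5821 mmHg


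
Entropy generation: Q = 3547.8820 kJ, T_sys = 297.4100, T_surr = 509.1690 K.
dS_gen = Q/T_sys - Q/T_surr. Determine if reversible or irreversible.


dS_sys = 3547.8820/297.4100 = 11.9293 kJ/K
dS_surr = -3547.8820/509.1690 = -6.9680 kJ/K
dS_gen = 11.9293 - 6.9680 = 4.9613 kJ/K (irreversible)

dS_gen = 4.9613 kJ/K, irreversible


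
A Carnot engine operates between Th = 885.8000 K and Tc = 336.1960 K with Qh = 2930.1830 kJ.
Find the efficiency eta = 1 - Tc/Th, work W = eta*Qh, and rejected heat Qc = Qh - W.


eta = 1 - 336.1960/885.8000 = 0.6205
W = 0.6205 * 2930.1830 = 1818.0631 kJ
Qc = 2930.1830 - 1818.0631 = 1112.1199 kJ

eta = 62.0461%, W = 1818.0631 kJ, Qc = 1112.1199 kJ


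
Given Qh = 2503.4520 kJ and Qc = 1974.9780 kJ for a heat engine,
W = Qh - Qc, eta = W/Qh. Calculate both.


W = 2503.4520 - 1974.9780 = 528.4740 kJ
eta = 528.4740 / 2503.4520 = 0.2111 = 21.1098%

W = 528.4740 kJ, eta = 21.1098%


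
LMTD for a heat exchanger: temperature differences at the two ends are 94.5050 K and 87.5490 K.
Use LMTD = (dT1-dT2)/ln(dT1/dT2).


dT1/dT2 = 1.0795
ln(dT1/dT2) = 0.0765
LMTD = 6.9560 / 0.0765 = 90.9827 K

90.9827 K


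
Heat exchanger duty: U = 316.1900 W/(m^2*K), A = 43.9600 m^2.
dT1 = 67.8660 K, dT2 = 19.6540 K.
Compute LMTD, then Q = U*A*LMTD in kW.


LMTD = 38.9040 K
Q = 316.1900 * 43.9600 * 38.9040 = 540754.9831 W = 540.7550 kW

540.7550 kW


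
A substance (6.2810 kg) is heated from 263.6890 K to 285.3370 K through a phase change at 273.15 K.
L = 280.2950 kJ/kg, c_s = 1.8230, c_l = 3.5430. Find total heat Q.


Q1 (sensible, solid) = 6.2810 * 1.8230 * 9.4610 = 108.3309 kJ
Q2 (latent) = 6.2810 * 280.2950 = 1760.5329 kJ
Q3 (sensible, liquid) = 6.2810 * 3.5430 * 12.1870 = 271.2044 kJ
Q_total = 2140.0682 kJ

2140.0682 kJ


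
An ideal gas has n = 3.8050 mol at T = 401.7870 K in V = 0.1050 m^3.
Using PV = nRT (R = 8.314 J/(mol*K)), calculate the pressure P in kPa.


P = nRT/V = 3.8050 * 8.314 * 401.7870 / 0.1050
= 12710.4393 / 0.1050 = 121051.8032 Pa = 121.0518 kPa

121.0518 kPa


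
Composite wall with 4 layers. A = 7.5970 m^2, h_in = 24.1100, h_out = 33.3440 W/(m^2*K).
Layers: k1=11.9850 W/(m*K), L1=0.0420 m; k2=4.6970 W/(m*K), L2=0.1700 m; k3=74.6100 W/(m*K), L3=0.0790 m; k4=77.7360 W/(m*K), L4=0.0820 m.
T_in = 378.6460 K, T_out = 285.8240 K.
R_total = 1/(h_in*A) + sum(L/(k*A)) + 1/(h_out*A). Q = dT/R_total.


R_conv_in = 1/(24.1100*7.5970) = 0.0055
R_1 = 0.0420/(11.9850*7.5970) = 0.0005
R_2 = 0.1700/(4.6970*7.5970) = 0.0048
R_3 = 0.0790/(74.6100*7.5970) = 0.0001
R_4 = 0.0820/(77.7360*7.5970) = 0.0001
R_conv_out = 1/(33.3440*7.5970) = 0.0039
R_total = 0.0149 K/W
Q = 92.8220 / 0.0149 = 6225.0968 W

R_total = 0.0149 K/W, Q = 6225.0968 W


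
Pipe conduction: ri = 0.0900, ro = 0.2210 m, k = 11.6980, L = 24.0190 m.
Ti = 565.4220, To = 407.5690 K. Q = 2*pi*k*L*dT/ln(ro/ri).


dT = 157.8530 K
ln(ro/ri) = 0.8984
Q = 2*pi*11.6980*24.0190*157.8530 / 0.8984 = 310207.4403 W

310207.4403 W


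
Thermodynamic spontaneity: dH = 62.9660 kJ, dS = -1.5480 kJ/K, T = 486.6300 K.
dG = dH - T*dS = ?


T*dS = 486.6300 * -1.5480 = -753.3032 kJ
dG = 62.9660 + 753.3032 = 816.2692 kJ (non-spontaneous)

dG = 816.2692 kJ, non-spontaneous


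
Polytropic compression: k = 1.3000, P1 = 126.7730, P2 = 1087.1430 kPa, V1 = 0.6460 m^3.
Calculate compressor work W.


(k-1)/k = 0.2308
(P2/P1)^exp = 1.6420
W = 4.3333 * 126.7730 * 0.6460 * (1.6420 - 1) = 227.8255 kJ

227.8255 kJ


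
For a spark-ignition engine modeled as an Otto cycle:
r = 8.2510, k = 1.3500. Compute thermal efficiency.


r^(k-1) = 2.0930
eta = 1 - 1/2.0930 = 0.5222 = 52.2226%

52.2226%


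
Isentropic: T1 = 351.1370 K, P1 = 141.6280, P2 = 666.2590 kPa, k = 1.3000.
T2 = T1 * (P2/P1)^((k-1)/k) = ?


(k-1)/k = 0.2308
(P2/P1)^exp = 1.4295
T2 = 351.1370 * 1.4295 = 501.9581 K

501.9581 K


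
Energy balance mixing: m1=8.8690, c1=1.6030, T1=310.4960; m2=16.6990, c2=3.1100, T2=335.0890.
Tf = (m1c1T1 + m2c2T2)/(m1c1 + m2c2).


num = 21816.7991
den = 66.1509
Tf = 329.8035 K

329.8035 K


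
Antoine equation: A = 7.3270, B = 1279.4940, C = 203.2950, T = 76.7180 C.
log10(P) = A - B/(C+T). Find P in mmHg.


C+T = 280.0130
B/(C+T) = 4.5694
log10(P) = 7.3270 - 4.5694 = 2.7576
P = 10^2.7576 = 572.2565 mmHg

572.2565 mmHg


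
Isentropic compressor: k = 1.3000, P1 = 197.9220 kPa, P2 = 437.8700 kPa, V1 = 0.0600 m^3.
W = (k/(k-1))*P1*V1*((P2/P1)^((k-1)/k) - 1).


(k-1)/k = 0.2308
(P2/P1)^exp = 1.2011
W = 4.3333 * 197.9220 * 0.0600 * (1.2011 - 1) = 10.3488 kJ

10.3488 kJ


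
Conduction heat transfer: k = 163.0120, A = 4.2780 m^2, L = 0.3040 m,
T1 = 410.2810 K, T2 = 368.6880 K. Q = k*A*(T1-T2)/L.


dT = 41.5930 K
Q = 163.0120 * 4.2780 * 41.5930 / 0.3040 = 95412.8830 W

95412.8830 W


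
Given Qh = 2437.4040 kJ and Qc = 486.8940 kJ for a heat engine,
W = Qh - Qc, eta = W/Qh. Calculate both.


W = 2437.4040 - 486.8940 = 1950.5100 kJ
eta = 1950.5100 / 2437.4040 = 0.8002 = 80.0241%

W = 1950.5100 kJ, eta = 80.0241%


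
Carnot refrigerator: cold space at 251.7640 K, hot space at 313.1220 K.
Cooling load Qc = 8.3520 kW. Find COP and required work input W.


COP = 251.7640 / 61.3580 = 4.1032
W = 8.3520 / 4.1032 = 2.0355 kW

COP = 4.1032, W = 2.0355 kW


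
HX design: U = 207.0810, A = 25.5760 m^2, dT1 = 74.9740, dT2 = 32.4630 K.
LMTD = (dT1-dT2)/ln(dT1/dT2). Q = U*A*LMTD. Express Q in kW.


LMTD = 50.7873 K
Q = 207.0810 * 25.5760 * 50.7873 = 268984.8216 W = 268.9848 kW

268.9848 kW


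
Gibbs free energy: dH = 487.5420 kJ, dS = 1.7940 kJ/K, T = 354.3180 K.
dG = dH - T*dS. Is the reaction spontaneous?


T*dS = 354.3180 * 1.7940 = 635.6465 kJ
dG = 487.5420 - 635.6465 = -148.1045 kJ (spontaneous)

dG = -148.1045 kJ, spontaneous


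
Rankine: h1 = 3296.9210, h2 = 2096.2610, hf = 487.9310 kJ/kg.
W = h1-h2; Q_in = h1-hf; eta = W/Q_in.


W = 1200.6600 kJ/kg
Q_in = 2808.9900 kJ/kg
eta = 0.4274 = 42.7435%

eta = 42.7435%


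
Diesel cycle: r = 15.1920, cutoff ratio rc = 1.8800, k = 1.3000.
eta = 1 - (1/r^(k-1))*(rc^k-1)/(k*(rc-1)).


r^(k-1) = 2.2620
rc^k = 2.2720
eta = 0.5084 = 50.8446%

50.8446%


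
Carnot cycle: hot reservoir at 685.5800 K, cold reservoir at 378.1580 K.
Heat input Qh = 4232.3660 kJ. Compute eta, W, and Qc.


eta = 1 - 378.1580/685.5800 = 0.4484
W = 0.4484 * 4232.3660 = 1897.8419 kJ
Qc = 4232.3660 - 1897.8419 = 2334.5241 kJ

eta = 44.8412%, W = 1897.8419 kJ, Qc = 2334.5241 kJ


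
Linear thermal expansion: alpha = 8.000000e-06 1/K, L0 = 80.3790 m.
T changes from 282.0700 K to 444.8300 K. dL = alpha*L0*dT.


dT = 162.7600 K
dL = 8.000000e-06 * 80.3790 * 162.7600 = 0.104660 m
L_final = 80.483660 m

dL = 0.104660 m


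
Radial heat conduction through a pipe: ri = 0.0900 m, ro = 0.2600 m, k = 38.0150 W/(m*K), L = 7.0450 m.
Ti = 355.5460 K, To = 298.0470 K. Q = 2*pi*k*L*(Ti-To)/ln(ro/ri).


dT = 57.4990 K
ln(ro/ri) = 1.0609
Q = 2*pi*38.0150*7.0450*57.4990 / 1.0609 = 91203.8520 W

91203.8520 W


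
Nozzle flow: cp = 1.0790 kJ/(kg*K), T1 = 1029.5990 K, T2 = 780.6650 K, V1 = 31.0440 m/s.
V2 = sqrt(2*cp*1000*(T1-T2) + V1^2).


dT = 248.9340 K
2*cp*1000*dT = 537199.5720
V1^2 = 963.7299
V2 = sqrt(538163.3019) = 733.5961 m/s

733.5961 m/s


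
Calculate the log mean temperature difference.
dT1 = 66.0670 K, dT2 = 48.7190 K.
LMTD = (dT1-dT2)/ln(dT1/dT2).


dT1/dT2 = 1.3561
ln(dT1/dT2) = 0.3046
LMTD = 17.3480 / 0.3046 = 56.9533 K

56.9533 K


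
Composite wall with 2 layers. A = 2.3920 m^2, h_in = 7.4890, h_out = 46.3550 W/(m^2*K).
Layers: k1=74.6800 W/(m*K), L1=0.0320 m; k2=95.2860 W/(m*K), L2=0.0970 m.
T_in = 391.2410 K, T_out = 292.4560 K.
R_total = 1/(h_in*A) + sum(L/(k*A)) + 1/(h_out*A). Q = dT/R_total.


R_conv_in = 1/(7.4890*2.3920) = 0.0558
R_1 = 0.0320/(74.6800*2.3920) = 0.0002
R_2 = 0.0970/(95.2860*2.3920) = 0.0004
R_conv_out = 1/(46.3550*2.3920) = 0.0090
R_total = 0.0654 K/W
Q = 98.7850 / 0.0654 = 1509.3981 W

R_total = 0.0654 K/W, Q = 1509.3981 W


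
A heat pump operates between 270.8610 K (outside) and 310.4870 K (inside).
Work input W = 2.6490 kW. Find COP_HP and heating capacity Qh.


COP = 310.4870 / 39.6260 = 7.8354
Qh = 7.8354 * 2.6490 = 20.7561 kW

COP = 7.8354, Qh = 20.7561 kW


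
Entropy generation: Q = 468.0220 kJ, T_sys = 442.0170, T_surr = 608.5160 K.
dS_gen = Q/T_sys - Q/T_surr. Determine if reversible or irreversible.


dS_sys = 468.0220/442.0170 = 1.0588 kJ/K
dS_surr = -468.0220/608.5160 = -0.7691 kJ/K
dS_gen = 1.0588 - 0.7691 = 0.2897 kJ/K (irreversible)

dS_gen = 0.2897 kJ/K, irreversible


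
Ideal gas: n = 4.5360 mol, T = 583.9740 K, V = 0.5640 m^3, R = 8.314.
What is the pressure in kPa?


P = nRT/V = 4.5360 * 8.314 * 583.9740 / 0.5640
= 22023.0050 / 0.5640 = 39047.8812 Pa = 39.0479 kPa

39.0479 kPa


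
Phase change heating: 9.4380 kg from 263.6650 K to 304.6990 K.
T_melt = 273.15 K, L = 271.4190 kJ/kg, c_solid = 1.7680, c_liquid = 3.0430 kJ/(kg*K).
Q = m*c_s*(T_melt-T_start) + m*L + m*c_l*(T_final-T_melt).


Q1 (sensible, solid) = 9.4380 * 1.7680 * 9.4850 = 158.2704 kJ
Q2 (latent) = 9.4380 * 271.4190 = 2561.6525 kJ
Q3 (sensible, liquid) = 9.4380 * 3.0430 * 31.5490 = 906.0820 kJ
Q_total = 3626.0049 kJ

3626.0049 kJ


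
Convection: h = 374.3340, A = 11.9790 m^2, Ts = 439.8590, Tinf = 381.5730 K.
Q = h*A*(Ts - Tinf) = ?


dT = 58.2860 K
Q = 374.3340 * 11.9790 * 58.2860 = 261362.9912 W

261362.9912 W


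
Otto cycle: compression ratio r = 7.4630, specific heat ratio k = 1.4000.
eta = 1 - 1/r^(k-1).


r^(k-1) = 2.2344
eta = 1 - 1/2.2344 = 0.5525 = 55.2457%

55.2457%


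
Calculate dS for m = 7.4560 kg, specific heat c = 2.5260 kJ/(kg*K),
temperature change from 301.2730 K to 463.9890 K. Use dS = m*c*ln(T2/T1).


T2/T1 = 1.5401
ln(T2/T1) = 0.4318
dS = 7.4560 * 2.5260 * 0.4318 = 8.1333 kJ/K

8.1333 kJ/K


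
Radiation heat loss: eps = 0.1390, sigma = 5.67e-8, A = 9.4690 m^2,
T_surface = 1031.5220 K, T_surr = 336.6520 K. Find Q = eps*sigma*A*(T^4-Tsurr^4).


T^4 = 1.1322e+12
Tsurr^4 = 1.2845e+10
Q = 0.1390 * 5.67e-8 * 9.4690 * 1.1193e+12 = 83533.4945 W

83533.4945 W


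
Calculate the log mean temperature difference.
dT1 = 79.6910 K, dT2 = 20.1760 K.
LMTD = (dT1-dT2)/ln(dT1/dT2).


dT1/dT2 = 3.9498
ln(dT1/dT2) = 1.3737
LMTD = 59.5150 / 1.3737 = 43.3258 K

43.3258 K


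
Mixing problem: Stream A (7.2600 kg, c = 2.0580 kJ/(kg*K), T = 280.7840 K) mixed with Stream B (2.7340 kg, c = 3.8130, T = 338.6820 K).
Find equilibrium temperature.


num = 7725.8887
den = 25.3658
Tf = 304.5787 K

304.5787 K


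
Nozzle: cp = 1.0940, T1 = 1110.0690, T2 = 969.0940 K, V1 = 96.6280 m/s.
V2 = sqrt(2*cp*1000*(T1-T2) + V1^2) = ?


dT = 140.9750 K
2*cp*1000*dT = 308453.3000
V1^2 = 9336.9704
V2 = sqrt(317790.2704) = 563.7289 m/s

563.7289 m/s


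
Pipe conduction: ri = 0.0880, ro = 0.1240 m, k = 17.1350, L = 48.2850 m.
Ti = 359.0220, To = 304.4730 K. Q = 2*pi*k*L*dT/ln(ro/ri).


dT = 54.5490 K
ln(ro/ri) = 0.3429
Q = 2*pi*17.1350*48.2850*54.5490 / 0.3429 = 826873.0666 W

826873.0666 W


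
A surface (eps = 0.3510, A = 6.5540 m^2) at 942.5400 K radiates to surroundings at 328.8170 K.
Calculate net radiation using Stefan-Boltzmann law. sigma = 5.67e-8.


T^4 = 7.8922e+11
Tsurr^4 = 1.1690e+10
Q = 0.3510 * 5.67e-8 * 6.5540 * 7.7753e+11 = 101417.9489 W

101417.9489 W


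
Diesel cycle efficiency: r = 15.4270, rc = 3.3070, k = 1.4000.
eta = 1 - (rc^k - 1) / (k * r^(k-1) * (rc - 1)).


r^(k-1) = 2.9875
rc^k = 5.3359
eta = 0.5506 = 55.0643%

55.0643%


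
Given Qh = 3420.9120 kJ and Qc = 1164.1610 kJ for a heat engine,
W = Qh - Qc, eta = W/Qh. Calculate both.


W = 3420.9120 - 1164.1610 = 2256.7510 kJ
eta = 2256.7510 / 3420.9120 = 0.6597 = 65.9693%

W = 2256.7510 kJ, eta = 65.9693%


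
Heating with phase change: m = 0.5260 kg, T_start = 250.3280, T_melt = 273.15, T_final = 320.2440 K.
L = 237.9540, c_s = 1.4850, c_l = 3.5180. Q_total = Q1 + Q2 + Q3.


Q1 (sensible, solid) = 0.5260 * 1.4850 * 22.8220 = 17.8265 kJ
Q2 (latent) = 0.5260 * 237.9540 = 125.1638 kJ
Q3 (sensible, liquid) = 0.5260 * 3.5180 * 47.0940 = 87.1459 kJ
Q_total = 230.1362 kJ

230.1362 kJ


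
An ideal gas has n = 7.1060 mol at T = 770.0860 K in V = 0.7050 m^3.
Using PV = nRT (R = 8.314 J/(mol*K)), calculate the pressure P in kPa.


P = nRT/V = 7.1060 * 8.314 * 770.0860 / 0.7050
= 45496.1295 / 0.7050 = 64533.5170 Pa = 64.5335 kPa

64.5335 kPa


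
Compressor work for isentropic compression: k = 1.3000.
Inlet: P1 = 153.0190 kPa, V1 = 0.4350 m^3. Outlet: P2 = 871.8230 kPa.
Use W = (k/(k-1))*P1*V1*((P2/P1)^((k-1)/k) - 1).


(k-1)/k = 0.2308
(P2/P1)^exp = 1.4941
W = 4.3333 * 153.0190 * 0.4350 * (1.4941 - 1) = 142.5273 kJ

142.5273 kJ


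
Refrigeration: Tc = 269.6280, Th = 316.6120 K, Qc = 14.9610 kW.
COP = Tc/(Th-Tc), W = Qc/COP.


COP = 269.6280 / 46.9840 = 5.7387
W = 14.9610 / 5.7387 = 2.6070 kW

COP = 5.7387, W = 2.6070 kW


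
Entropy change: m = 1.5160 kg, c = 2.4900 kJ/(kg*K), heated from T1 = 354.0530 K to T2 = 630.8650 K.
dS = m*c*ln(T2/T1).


T2/T1 = 1.7818
ln(T2/T1) = 0.5776
dS = 1.5160 * 2.4900 * 0.5776 = 2.1805 kJ/K

2.1805 kJ/K


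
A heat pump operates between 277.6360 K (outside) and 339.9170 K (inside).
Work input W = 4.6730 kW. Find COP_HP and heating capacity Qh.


COP = 339.9170 / 62.2810 = 5.4578
Qh = 5.4578 * 4.6730 = 25.5043 kW

COP = 5.4578, Qh = 25.5043 kW


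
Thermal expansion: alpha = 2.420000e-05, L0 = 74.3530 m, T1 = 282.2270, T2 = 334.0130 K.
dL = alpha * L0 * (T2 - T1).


dT = 51.7860 K
dL = 2.420000e-05 * 74.3530 * 51.7860 = 0.093181 m
L_final = 74.446181 m

dL = 0.093181 m


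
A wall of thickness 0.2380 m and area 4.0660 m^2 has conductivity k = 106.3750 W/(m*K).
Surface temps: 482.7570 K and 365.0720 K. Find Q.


dT = 117.6850 K
Q = 106.3750 * 4.0660 * 117.6850 / 0.2380 = 213870.6070 W

213870.6070 W


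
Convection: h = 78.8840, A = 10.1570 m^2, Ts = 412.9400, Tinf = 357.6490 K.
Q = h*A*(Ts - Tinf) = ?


dT = 55.2910 K
Q = 78.8840 * 10.1570 * 55.2910 = 44300.5198 W

44300.5198 W


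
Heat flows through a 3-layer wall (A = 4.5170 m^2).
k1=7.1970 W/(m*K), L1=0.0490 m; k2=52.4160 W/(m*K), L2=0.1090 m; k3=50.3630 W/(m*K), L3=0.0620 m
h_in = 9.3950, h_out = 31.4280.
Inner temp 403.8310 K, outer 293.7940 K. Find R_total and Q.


R_conv_in = 1/(9.3950*4.5170) = 0.0236
R_1 = 0.0490/(7.1970*4.5170) = 0.0015
R_2 = 0.1090/(52.4160*4.5170) = 0.0005
R_3 = 0.0620/(50.3630*4.5170) = 0.0003
R_conv_out = 1/(31.4280*4.5170) = 0.0070
R_total = 0.0328 K/W
Q = 110.0370 / 0.0328 = 3349.8186 W

R_total = 0.0328 K/W, Q = 3349.8186 W


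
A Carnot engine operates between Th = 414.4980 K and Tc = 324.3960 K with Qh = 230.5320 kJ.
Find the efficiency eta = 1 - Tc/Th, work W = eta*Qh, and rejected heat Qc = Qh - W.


eta = 1 - 324.3960/414.4980 = 0.2174
W = 0.2174 * 230.5320 = 50.1122 kJ
Qc = 230.5320 - 50.1122 = 180.4198 kJ

eta = 21.7376%, W = 50.1122 kJ, Qc = 180.4198 kJ


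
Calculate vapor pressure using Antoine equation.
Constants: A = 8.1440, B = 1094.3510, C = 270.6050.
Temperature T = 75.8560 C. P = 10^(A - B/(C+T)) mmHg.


C+T = 346.4610
B/(C+T) = 3.1587
log10(P) = 8.1440 - 3.1587 = 4.9853
P = 10^4.9853 = 96681.7129 mmHg

96681.7129 mmHg


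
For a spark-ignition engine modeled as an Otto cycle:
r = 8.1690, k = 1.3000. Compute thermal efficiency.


r^(k-1) = 1.8778
eta = 1 - 1/1.8778 = 0.4675 = 46.7464%

46.7464%


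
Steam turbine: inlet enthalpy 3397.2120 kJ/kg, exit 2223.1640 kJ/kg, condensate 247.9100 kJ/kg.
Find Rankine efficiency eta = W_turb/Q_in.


W = 1174.0480 kJ/kg
Q_in = 3149.3020 kJ/kg
eta = 0.3728 = 37.2796%

eta = 37.2796%


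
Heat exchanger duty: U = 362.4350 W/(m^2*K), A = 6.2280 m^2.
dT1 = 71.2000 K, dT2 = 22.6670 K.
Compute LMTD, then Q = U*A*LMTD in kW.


LMTD = 42.4024 K
Q = 362.4350 * 6.2280 * 42.4024 = 95712.5079 W = 95.7125 kW

95.7125 kW


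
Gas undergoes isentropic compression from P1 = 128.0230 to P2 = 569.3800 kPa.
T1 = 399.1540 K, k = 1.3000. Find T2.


(k-1)/k = 0.2308
(P2/P1)^exp = 1.4111
T2 = 399.1540 * 1.4111 = 563.2553 K

563.2553 K


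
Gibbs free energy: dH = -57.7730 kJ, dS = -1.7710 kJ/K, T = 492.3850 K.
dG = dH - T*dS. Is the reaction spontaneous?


T*dS = 492.3850 * -1.7710 = -872.0138 kJ
dG = -57.7730 + 872.0138 = 814.2408 kJ (non-spontaneous)

dG = 814.2408 kJ, non-spontaneous


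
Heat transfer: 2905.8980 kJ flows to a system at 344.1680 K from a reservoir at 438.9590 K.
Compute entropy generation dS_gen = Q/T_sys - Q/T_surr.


dS_sys = 2905.8980/344.1680 = 8.4433 kJ/K
dS_surr = -2905.8980/438.9590 = -6.6200 kJ/K
dS_gen = 8.4433 - 6.6200 = 1.8233 kJ/K (irreversible)

dS_gen = 1.8233 kJ/K, irreversible


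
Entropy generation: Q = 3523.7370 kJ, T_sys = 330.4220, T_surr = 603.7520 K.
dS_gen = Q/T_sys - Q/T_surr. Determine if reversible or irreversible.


dS_sys = 3523.7370/330.4220 = 10.6644 kJ/K
dS_surr = -3523.7370/603.7520 = -5.8364 kJ/K
dS_gen = 10.6644 - 5.8364 = 4.8280 kJ/K (irreversible)

dS_gen = 4.8280 kJ/K, irreversible


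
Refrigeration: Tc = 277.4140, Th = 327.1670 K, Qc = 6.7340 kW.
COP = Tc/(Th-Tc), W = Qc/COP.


COP = 277.4140 / 49.7530 = 5.5758
W = 6.7340 / 5.5758 = 1.2077 kW

COP = 5.5758, W = 1.2077 kW


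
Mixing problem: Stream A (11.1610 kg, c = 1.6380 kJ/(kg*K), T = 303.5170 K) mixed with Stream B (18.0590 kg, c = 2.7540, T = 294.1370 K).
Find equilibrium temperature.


num = 20177.5647
den = 68.0162
Tf = 296.6582 K

296.6582 K


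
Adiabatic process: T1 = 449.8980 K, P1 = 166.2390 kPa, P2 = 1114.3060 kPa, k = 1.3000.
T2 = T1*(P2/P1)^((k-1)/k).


(k-1)/k = 0.2308
(P2/P1)^exp = 1.5512
T2 = 449.8980 * 1.5512 = 697.8983 K

697.8983 K


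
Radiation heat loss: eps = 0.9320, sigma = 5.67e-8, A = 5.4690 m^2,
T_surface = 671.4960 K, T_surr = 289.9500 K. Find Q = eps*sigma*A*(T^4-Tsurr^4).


T^4 = 2.0332e+11
Tsurr^4 = 7.0679e+09
Q = 0.9320 * 5.67e-8 * 5.4690 * 1.9625e+11 = 56717.1660 W

56717.1660 W


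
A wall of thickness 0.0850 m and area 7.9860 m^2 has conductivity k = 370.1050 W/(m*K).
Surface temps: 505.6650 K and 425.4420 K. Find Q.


dT = 80.2230 K
Q = 370.1050 * 7.9860 * 80.2230 / 0.0850 = 2789550.5206 W

2789550.5206 W


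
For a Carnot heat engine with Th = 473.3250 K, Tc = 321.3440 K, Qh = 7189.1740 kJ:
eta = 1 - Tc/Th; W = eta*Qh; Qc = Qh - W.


eta = 1 - 321.3440/473.3250 = 0.3211
W = 0.3211 * 7189.1740 = 2308.3882 kJ
Qc = 7189.1740 - 2308.3882 = 4880.7858 kJ

eta = 32.1092%, W = 2308.3882 kJ, Qc = 4880.7858 kJ


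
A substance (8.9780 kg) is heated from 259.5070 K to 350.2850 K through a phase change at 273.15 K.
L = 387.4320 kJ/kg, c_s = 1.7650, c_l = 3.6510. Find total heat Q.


Q1 (sensible, solid) = 8.9780 * 1.7650 * 13.6430 = 216.1893 kJ
Q2 (latent) = 8.9780 * 387.4320 = 3478.3645 kJ
Q3 (sensible, liquid) = 8.9780 * 3.6510 * 77.1350 = 2528.3833 kJ
Q_total = 6222.9371 kJ

6222.9371 kJ


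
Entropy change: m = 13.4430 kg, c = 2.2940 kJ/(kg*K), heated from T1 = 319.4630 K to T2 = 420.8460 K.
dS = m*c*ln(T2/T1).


T2/T1 = 1.3174
ln(T2/T1) = 0.2756
dS = 13.4430 * 2.2940 * 0.2756 = 8.4998 kJ/K

8.4998 kJ/K


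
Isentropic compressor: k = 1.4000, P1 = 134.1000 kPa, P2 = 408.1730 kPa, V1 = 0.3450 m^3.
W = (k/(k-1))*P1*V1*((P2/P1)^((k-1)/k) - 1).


(k-1)/k = 0.2857
(P2/P1)^exp = 1.3744
W = 3.5000 * 134.1000 * 0.3450 * (1.3744 - 1) = 60.6279 kJ

60.6279 kJ


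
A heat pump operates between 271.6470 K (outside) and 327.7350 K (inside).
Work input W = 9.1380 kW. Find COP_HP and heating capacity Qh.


COP = 327.7350 / 56.0880 = 5.8432
Qh = 5.8432 * 9.1380 = 53.3954 kW

COP = 5.8432, Qh = 53.3954 kW


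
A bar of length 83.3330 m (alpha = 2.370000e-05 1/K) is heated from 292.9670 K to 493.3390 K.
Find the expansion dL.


dT = 200.3720 K
dL = 2.370000e-05 * 83.3330 * 200.3720 = 0.395733 m
L_final = 83.728733 m

dL = 0.395733 m


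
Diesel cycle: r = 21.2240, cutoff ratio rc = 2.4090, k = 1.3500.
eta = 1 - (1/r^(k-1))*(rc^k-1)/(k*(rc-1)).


r^(k-1) = 2.9133
rc^k = 3.2770
eta = 0.5891 = 58.9103%

58.9103%


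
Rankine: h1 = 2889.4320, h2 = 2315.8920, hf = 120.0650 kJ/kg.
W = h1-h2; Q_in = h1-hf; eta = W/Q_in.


W = 573.5400 kJ/kg
Q_in = 2769.3670 kJ/kg
eta = 0.2071 = 20.7101%

eta = 20.7101%


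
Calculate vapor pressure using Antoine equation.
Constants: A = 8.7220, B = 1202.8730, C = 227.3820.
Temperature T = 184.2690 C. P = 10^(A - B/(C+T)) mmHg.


C+T = 411.6510
B/(C+T) = 2.9221
log10(P) = 8.7220 - 2.9221 = 5.7999
P = 10^5.7999 = 630855.7869 mmHg

630855.7869 mmHg


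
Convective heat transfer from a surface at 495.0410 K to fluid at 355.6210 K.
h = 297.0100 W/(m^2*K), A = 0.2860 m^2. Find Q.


dT = 139.4200 K
Q = 297.0100 * 0.2860 * 139.4200 = 11843.0124 W

11843.0124 W


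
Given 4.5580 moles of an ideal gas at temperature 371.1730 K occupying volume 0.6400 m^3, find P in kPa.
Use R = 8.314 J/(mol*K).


P = nRT/V = 4.5580 * 8.314 * 371.1730 / 0.6400
= 14065.6795 / 0.6400 = 21977.6243 Pa = 21.9776 kPa

21.9776 kPa


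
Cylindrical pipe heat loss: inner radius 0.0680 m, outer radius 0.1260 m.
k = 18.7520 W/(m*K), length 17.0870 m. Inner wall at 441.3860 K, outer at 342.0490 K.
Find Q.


dT = 99.3370 K
ln(ro/ri) = 0.6168
Q = 2*pi*18.7520*17.0870*99.3370 / 0.6168 = 324248.6095 W

324248.6095 W


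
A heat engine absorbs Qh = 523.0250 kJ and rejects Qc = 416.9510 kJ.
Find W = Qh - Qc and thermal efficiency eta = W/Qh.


W = 523.0250 - 416.9510 = 106.0740 kJ
eta = 106.0740 / 523.0250 = 0.2028 = 20.2809%

W = 106.0740 kJ, eta = 20.2809%


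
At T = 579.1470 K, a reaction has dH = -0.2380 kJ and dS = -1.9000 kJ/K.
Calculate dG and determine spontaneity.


T*dS = 579.1470 * -1.9000 = -1100.3793 kJ
dG = -0.2380 + 1100.3793 = 1100.1413 kJ (non-spontaneous)

dG = 1100.1413 kJ, non-spontaneous


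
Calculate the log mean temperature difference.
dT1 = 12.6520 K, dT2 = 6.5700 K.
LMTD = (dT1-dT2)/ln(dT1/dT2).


dT1/dT2 = 1.9257
ln(dT1/dT2) = 0.6553
LMTD = 6.0820 / 0.6553 = 9.2812 K

9.2812 K


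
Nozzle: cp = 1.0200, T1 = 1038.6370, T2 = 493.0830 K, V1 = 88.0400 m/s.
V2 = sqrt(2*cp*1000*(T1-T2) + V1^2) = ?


dT = 545.5540 K
2*cp*1000*dT = 1112930.1600
V1^2 = 7751.0416
V2 = sqrt(1120681.2016) = 1058.6223 m/s

1058.6223 m/s


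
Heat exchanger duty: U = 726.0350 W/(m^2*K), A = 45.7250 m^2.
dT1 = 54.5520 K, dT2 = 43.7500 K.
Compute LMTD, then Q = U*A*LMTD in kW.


LMTD = 48.9525 K
Q = 726.0350 * 45.7250 * 48.9525 = 1625123.5869 W = 1625.1236 kW

1625.1236 kW


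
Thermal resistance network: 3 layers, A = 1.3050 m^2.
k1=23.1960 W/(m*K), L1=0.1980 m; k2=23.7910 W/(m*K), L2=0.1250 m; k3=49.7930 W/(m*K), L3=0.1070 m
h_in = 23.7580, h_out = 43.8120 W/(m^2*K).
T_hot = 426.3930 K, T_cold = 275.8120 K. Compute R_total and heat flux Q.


R_conv_in = 1/(23.7580*1.3050) = 0.0323
R_1 = 0.1980/(23.1960*1.3050) = 0.0065
R_2 = 0.1250/(23.7910*1.3050) = 0.0040
R_3 = 0.1070/(49.7930*1.3050) = 0.0016
R_conv_out = 1/(43.8120*1.3050) = 0.0175
R_total = 0.0620 K/W
Q = 150.5810 / 0.0620 = 2430.3833 W

R_total = 0.0620 K/W, Q = 2430.3833 W


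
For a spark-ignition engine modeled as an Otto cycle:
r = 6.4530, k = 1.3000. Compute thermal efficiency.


r^(k-1) = 1.7496
eta = 1 - 1/1.7496 = 0.4284 = 42.8427%

42.8427%


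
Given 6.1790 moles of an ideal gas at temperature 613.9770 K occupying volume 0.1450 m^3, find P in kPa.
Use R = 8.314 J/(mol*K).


P = nRT/V = 6.1790 * 8.314 * 613.9770 / 0.1450
= 31541.3529 / 0.1450 = 217526.5719 Pa = 217.5266 kPa

217.5266 kPa


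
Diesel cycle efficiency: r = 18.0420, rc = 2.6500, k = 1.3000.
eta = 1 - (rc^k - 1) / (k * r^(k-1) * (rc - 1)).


r^(k-1) = 2.3817
rc^k = 3.5499
eta = 0.5009 = 50.0868%

50.0868%


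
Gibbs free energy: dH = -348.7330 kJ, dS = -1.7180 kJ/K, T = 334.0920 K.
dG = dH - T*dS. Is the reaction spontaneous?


T*dS = 334.0920 * -1.7180 = -573.9701 kJ
dG = -348.7330 + 573.9701 = 225.2371 kJ (non-spontaneous)

dG = 225.2371 kJ, non-spontaneous


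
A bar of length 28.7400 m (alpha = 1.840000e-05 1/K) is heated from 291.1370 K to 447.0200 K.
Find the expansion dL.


dT = 155.8830 K
dL = 1.840000e-05 * 28.7400 * 155.8830 = 0.082433 m
L_final = 28.822433 m

dL = 0.082433 m


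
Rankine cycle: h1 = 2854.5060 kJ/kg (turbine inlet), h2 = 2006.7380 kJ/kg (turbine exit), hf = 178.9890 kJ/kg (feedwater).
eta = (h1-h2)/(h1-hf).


W = 847.7680 kJ/kg
Q_in = 2675.5170 kJ/kg
eta = 0.3169 = 31.6861%

eta = 31.6861%


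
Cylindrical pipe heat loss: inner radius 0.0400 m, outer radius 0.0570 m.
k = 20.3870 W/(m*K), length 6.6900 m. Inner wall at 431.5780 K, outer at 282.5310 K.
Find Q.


dT = 149.0470 K
ln(ro/ri) = 0.3542
Q = 2*pi*20.3870*6.6900*149.0470 / 0.3542 = 360635.5642 W

360635.5642 W


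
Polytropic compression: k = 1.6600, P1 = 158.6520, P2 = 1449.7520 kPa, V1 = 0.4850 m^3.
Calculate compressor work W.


(k-1)/k = 0.3976
(P2/P1)^exp = 2.4100
W = 2.5152 * 158.6520 * 0.4850 * (2.4100 - 1) = 272.8867 kJ

272.8867 kJ


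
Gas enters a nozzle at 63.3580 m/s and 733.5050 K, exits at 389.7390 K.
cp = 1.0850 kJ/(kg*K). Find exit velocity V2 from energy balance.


dT = 343.7660 K
2*cp*1000*dT = 745972.2200
V1^2 = 4014.2362
V2 = sqrt(749986.4562) = 866.0176 m/s

866.0176 m/s


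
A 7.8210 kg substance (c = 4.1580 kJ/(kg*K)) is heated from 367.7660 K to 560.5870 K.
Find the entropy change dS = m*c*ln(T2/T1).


T2/T1 = 1.5243
ln(T2/T1) = 0.4215
dS = 7.8210 * 4.1580 * 0.4215 = 13.7083 kJ/K

13.7083 kJ/K


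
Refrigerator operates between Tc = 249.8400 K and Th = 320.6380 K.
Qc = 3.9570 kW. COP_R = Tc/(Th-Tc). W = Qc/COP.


COP = 249.8400 / 70.7980 = 3.5289
W = 3.9570 / 3.5289 = 1.1213 kW

COP = 3.5289, W = 1.1213 kW


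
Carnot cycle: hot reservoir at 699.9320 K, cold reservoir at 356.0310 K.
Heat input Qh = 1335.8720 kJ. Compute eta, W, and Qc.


eta = 1 - 356.0310/699.9320 = 0.4913
W = 0.4913 * 1335.8720 = 656.3605 kJ
Qc = 1335.8720 - 656.3605 = 679.5115 kJ

eta = 49.1335%, W = 656.3605 kJ, Qc = 679.5115 kJ


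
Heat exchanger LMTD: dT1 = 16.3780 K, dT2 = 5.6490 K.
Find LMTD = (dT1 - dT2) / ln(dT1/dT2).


dT1/dT2 = 2.8993
ln(dT1/dT2) = 1.0645
LMTD = 10.7290 / 1.0645 = 10.0793 K

10.0793 K


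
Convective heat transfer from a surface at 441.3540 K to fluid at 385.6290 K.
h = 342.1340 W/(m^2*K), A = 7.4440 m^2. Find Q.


dT = 55.7250 K
Q = 342.1340 * 7.4440 * 55.7250 = 141922.9653 W

141922.9653 W


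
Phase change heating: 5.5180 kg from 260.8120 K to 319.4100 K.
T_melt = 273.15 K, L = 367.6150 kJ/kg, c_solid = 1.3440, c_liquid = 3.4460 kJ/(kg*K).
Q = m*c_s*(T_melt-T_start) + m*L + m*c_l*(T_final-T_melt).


Q1 (sensible, solid) = 5.5180 * 1.3440 * 12.3380 = 91.5010 kJ
Q2 (latent) = 5.5180 * 367.6150 = 2028.4996 kJ
Q3 (sensible, liquid) = 5.5180 * 3.4460 * 46.2600 = 879.6352 kJ
Q_total = 2999.6357 kJ

2999.6357 kJ


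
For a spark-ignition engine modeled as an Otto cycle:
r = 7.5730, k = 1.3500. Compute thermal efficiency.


r^(k-1) = 2.0312
eta = 1 - 1/2.0312 = 0.5077 = 50.7670%

50.7670%


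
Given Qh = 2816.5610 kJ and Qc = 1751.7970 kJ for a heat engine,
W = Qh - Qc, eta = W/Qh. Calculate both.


W = 2816.5610 - 1751.7970 = 1064.7640 kJ
eta = 1064.7640 / 2816.5610 = 0.3780 = 37.8037%

W = 1064.7640 kJ, eta = 37.8037%


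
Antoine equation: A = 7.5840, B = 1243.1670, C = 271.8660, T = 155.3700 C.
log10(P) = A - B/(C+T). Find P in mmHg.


C+T = 427.2360
B/(C+T) = 2.9098
log10(P) = 7.5840 - 2.9098 = 4.6742
P = 10^4.6742 = 47229.1462 mmHg

47229.1462 mmHg


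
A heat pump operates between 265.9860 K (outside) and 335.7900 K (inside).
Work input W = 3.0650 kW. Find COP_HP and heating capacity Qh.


COP = 335.7900 / 69.8040 = 4.8105
Qh = 4.8105 * 3.0650 = 14.7441 kW

COP = 4.8105, Qh = 14.7441 kW


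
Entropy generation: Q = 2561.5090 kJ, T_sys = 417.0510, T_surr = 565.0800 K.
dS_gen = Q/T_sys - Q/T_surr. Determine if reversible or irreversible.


dS_sys = 2561.5090/417.0510 = 6.1420 kJ/K
dS_surr = -2561.5090/565.0800 = -4.5330 kJ/K
dS_gen = 6.1420 - 4.5330 = 1.6090 kJ/K (irreversible)

dS_gen = 1.6090 kJ/K, irreversible


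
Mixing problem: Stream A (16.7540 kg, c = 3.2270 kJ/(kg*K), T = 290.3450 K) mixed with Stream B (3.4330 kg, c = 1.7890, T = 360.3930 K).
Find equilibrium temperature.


num = 17910.9513
den = 60.2068
Tf = 297.4905 K

297.4905 K


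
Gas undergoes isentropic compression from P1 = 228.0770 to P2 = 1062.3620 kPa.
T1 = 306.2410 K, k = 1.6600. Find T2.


(k-1)/k = 0.3976
(P2/P1)^exp = 1.8436
T2 = 306.2410 * 1.8436 = 564.5854 K

564.5854 K


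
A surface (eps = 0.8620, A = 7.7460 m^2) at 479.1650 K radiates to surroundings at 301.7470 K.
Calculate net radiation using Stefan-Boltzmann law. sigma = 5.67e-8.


T^4 = 5.2716e+10
Tsurr^4 = 8.2903e+09
Q = 0.8620 * 5.67e-8 * 7.7460 * 4.4425e+10 = 16818.9667 W

16818.9667 W


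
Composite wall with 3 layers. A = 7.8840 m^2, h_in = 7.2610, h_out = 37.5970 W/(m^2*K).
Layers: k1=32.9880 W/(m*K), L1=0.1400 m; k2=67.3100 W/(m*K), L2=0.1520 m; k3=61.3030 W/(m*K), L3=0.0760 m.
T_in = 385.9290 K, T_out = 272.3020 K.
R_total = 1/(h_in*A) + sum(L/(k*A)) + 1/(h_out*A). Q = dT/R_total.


R_conv_in = 1/(7.2610*7.8840) = 0.0175
R_1 = 0.1400/(32.9880*7.8840) = 0.0005
R_2 = 0.1520/(67.3100*7.8840) = 0.0003
R_3 = 0.0760/(61.3030*7.8840) = 0.0002
R_conv_out = 1/(37.5970*7.8840) = 0.0034
R_total = 0.0218 K/W
Q = 113.6270 / 0.0218 = 5206.4720 W

R_total = 0.0218 K/W, Q = 5206.4720 W


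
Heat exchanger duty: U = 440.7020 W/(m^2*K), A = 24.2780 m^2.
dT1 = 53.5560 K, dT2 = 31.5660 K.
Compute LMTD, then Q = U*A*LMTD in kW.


LMTD = 41.5967 K
Q = 440.7020 * 24.2780 * 41.5967 = 445058.5881 W = 445.0586 kW

445.0586 kW


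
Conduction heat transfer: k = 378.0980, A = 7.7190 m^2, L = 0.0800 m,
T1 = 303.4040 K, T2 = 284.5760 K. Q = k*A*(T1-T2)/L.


dT = 18.8280 K
Q = 378.0980 * 7.7190 * 18.8280 / 0.0800 = 686878.0270 W

686878.0270 W


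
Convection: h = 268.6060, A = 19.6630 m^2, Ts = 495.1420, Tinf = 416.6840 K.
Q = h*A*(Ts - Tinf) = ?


dT = 78.4580 K
Q = 268.6060 * 19.6630 * 78.4580 = 414383.7554 W

414383.7554 W


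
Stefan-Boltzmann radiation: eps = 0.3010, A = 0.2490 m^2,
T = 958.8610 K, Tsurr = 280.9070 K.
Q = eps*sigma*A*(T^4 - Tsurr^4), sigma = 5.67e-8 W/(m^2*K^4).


T^4 = 8.4532e+11
Tsurr^4 = 6.2266e+09
Q = 0.3010 * 5.67e-8 * 0.2490 * 8.3910e+11 = 3565.8305 W

3565.8305 W


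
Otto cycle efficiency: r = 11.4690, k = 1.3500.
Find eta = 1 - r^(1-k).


r^(k-1) = 2.3487
eta = 1 - 1/2.3487 = 0.5742 = 57.4239%

57.4239%


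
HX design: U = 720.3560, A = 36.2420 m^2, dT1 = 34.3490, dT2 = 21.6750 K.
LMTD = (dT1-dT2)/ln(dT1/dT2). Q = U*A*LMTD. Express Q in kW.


LMTD = 27.5274 K
Q = 720.3560 * 36.2420 * 27.5274 = 718662.6877 W = 718.6627 kW

718.6627 kW


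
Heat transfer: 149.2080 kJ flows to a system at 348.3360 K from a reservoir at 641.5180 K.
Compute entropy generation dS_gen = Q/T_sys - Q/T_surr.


dS_sys = 149.2080/348.3360 = 0.4283 kJ/K
dS_surr = -149.2080/641.5180 = -0.2326 kJ/K
dS_gen = 0.4283 - 0.2326 = 0.1958 kJ/K (irreversible)

dS_gen = 0.1958 kJ/K, irreversible


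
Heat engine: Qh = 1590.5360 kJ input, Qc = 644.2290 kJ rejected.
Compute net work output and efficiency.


W = 1590.5360 - 644.2290 = 946.3070 kJ
eta = 946.3070 / 1590.5360 = 0.5950 = 59.4961%

W = 946.3070 kJ, eta = 59.4961%


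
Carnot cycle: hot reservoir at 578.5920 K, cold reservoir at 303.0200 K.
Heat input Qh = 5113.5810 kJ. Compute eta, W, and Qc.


eta = 1 - 303.0200/578.5920 = 0.4763
W = 0.4763 * 5113.5810 = 2435.4981 kJ
Qc = 5113.5810 - 2435.4981 = 2678.0829 kJ

eta = 47.6280%, W = 2435.4981 kJ, Qc = 2678.0829 kJ


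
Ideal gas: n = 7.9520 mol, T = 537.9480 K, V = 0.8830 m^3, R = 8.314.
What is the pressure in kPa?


P = nRT/V = 7.9520 * 8.314 * 537.9480 / 0.8830
= 35565.3174 / 0.8830 = 40277.8226 Pa = 40.2778 kPa

40.2778 kPa


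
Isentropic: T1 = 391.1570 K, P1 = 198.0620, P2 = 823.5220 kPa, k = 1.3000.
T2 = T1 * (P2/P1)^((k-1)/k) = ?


(k-1)/k = 0.2308
(P2/P1)^exp = 1.3894
T2 = 391.1570 * 1.3894 = 543.4608 K

543.4608 K


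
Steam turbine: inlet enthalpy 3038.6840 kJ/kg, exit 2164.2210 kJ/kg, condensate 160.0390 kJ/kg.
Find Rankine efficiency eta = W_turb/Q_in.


W = 874.4630 kJ/kg
Q_in = 2878.6450 kJ/kg
eta = 0.3038 = 30.3776%

eta = 30.3776%


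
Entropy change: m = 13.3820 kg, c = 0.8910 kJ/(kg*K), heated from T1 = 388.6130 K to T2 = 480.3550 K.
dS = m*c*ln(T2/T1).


T2/T1 = 1.2361
ln(T2/T1) = 0.2119
dS = 13.3820 * 0.8910 * 0.2119 = 2.5271 kJ/K

2.5271 kJ/K


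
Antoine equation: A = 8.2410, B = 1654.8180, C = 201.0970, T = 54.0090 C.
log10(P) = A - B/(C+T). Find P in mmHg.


C+T = 255.1060
B/(C+T) = 6.4868
log10(P) = 8.2410 - 6.4868 = 1.7542
P = 10^1.7542 = 56.7824 mmHg

56.7824 mmHg


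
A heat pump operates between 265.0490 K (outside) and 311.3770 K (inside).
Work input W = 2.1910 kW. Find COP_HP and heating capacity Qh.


COP = 311.3770 / 46.3280 = 6.7211
Qh = 6.7211 * 2.1910 = 14.7260 kW

COP = 6.7211, Qh = 14.7260 kW


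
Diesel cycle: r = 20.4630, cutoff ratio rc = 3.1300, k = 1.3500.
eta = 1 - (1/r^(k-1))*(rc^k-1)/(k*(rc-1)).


r^(k-1) = 2.8763
rc^k = 4.6664
eta = 0.5567 = 55.6707%

55.6707%


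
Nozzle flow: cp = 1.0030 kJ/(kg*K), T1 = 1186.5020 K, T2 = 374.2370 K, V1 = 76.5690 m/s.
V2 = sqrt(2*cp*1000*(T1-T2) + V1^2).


dT = 812.2650 K
2*cp*1000*dT = 1629403.5900
V1^2 = 5862.8118
V2 = sqrt(1635266.4018) = 1278.7754 m/s

1278.7754 m/s


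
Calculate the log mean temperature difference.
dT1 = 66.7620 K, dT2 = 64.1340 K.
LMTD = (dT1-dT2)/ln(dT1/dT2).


dT1/dT2 = 1.0410
ln(dT1/dT2) = 0.0402
LMTD = 2.6280 / 0.0402 = 65.4392 K

65.4392 K


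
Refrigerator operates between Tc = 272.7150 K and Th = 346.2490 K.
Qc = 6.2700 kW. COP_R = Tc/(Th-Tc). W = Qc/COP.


COP = 272.7150 / 73.5340 = 3.7087
W = 6.2700 / 3.7087 = 1.6906 kW

COP = 3.7087, W = 1.6906 kW


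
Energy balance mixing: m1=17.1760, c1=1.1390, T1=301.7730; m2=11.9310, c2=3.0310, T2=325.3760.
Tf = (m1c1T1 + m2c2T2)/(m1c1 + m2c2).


num = 17670.2523
den = 55.7263
Tf = 317.0899 K

317.0899 K


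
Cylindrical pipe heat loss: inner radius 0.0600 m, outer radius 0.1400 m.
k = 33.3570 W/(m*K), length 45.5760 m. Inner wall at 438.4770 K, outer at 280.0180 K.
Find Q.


dT = 158.4590 K
ln(ro/ri) = 0.8473
Q = 2*pi*33.3570*45.5760*158.4590 / 0.8473 = 1786421.1873 W

1786421.1873 W


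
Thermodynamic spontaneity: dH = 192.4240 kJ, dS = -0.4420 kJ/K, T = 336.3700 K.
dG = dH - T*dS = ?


T*dS = 336.3700 * -0.4420 = -148.6755 kJ
dG = 192.4240 + 148.6755 = 341.0995 kJ (non-spontaneous)

dG = 341.0995 kJ, non-spontaneous


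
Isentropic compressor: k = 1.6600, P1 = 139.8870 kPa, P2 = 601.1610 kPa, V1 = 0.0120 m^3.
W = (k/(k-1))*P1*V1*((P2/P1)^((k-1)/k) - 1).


(k-1)/k = 0.3976
(P2/P1)^exp = 1.7855
W = 2.5152 * 139.8870 * 0.0120 * (1.7855 - 1) = 3.3164 kJ

3.3164 kJ


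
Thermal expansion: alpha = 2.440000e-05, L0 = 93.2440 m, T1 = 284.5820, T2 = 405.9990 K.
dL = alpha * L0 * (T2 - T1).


dT = 121.4170 K
dL = 2.440000e-05 * 93.2440 * 121.4170 = 0.276242 m
L_final = 93.520242 m

dL = 0.276242 m


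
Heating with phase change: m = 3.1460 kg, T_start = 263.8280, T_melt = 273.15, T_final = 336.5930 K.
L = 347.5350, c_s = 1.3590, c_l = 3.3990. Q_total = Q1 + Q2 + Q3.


Q1 (sensible, solid) = 3.1460 * 1.3590 * 9.3220 = 39.8554 kJ
Q2 (latent) = 3.1460 * 347.5350 = 1093.3451 kJ
Q3 (sensible, liquid) = 3.1460 * 3.3990 * 63.4430 = 678.4121 kJ
Q_total = 1811.6126 kJ

1811.6126 kJ


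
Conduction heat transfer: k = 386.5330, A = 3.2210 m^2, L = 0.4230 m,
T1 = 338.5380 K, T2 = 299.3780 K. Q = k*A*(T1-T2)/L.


dT = 39.1600 K
Q = 386.5330 * 3.2210 * 39.1600 / 0.4230 = 115260.2661 W

115260.2661 W


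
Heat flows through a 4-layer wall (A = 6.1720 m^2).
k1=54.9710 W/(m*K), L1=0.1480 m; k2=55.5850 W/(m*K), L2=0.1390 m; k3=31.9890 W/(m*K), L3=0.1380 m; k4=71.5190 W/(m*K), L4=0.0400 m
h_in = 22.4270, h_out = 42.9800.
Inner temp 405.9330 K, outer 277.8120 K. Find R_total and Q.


R_conv_in = 1/(22.4270*6.1720) = 0.0072
R_1 = 0.1480/(54.9710*6.1720) = 0.0004
R_2 = 0.1390/(55.5850*6.1720) = 0.0004
R_3 = 0.1380/(31.9890*6.1720) = 0.0007
R_4 = 0.0400/(71.5190*6.1720) = 9.0618e-05
R_conv_out = 1/(42.9800*6.1720) = 0.0038
R_total = 0.0126 K/W
Q = 128.1210 / 0.0126 = 10148.1296 W

R_total = 0.0126 K/W, Q = 10148.1296 W


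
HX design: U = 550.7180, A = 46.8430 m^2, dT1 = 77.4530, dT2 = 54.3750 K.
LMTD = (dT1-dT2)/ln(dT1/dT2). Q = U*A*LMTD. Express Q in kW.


LMTD = 65.2351 K
Q = 550.7180 * 46.8430 * 65.2351 = 1682887.3830 W = 1682.8874 kW

1682.8874 kW


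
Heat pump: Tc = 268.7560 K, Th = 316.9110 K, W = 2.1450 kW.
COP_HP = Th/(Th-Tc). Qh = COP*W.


COP = 316.9110 / 48.1550 = 6.5811
Qh = 6.5811 * 2.1450 = 14.1164 kW

COP = 6.5811, Qh = 14.1164 kW


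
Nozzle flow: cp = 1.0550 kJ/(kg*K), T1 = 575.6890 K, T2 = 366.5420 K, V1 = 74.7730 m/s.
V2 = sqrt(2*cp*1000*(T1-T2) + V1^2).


dT = 209.1470 K
2*cp*1000*dT = 441300.1700
V1^2 = 5591.0015
V2 = sqrt(446891.1715) = 668.4992 m/s

668.4992 m/s


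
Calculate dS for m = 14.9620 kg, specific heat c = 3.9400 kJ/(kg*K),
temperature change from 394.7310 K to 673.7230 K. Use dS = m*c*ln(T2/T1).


T2/T1 = 1.7068
ln(T2/T1) = 0.5346
dS = 14.9620 * 3.9400 * 0.5346 = 31.5157 kJ/K

31.5157 kJ/K


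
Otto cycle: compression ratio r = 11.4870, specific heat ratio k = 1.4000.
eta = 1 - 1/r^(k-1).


r^(k-1) = 2.6551
eta = 1 - 1/2.6551 = 0.6234 = 62.3368%

62.3368%


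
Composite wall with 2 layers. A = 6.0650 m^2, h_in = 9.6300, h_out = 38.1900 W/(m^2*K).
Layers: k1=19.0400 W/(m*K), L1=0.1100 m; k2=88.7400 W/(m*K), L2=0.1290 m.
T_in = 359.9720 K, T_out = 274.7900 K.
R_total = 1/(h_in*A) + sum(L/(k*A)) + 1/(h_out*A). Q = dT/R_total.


R_conv_in = 1/(9.6300*6.0650) = 0.0171
R_1 = 0.1100/(19.0400*6.0650) = 0.0010
R_2 = 0.1290/(88.7400*6.0650) = 0.0002
R_conv_out = 1/(38.1900*6.0650) = 0.0043
R_total = 0.0226 K/W
Q = 85.1820 / 0.0226 = 3763.9245 W

R_total = 0.0226 K/W, Q = 3763.9245 W


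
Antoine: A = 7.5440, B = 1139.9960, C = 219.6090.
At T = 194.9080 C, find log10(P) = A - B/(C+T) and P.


C+T = 414.5170
B/(C+T) = 2.7502
log10(P) = 7.5440 - 2.7502 = 4.7938
P = 10^4.7938 = 62204.3671 mmHg

62204.3671 mmHg


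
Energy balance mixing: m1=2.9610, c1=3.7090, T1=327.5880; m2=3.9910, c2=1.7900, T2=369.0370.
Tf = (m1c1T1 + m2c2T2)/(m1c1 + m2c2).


num = 6234.0455
den = 18.1262
Tf = 343.9238 K

343.9238 K


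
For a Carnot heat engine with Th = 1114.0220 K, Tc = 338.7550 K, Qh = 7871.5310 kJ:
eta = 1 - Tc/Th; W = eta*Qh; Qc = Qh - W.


eta = 1 - 338.7550/1114.0220 = 0.6959
W = 0.6959 * 7871.5310 = 5477.9333 kJ
Qc = 7871.5310 - 5477.9333 = 2393.5977 kJ

eta = 69.5917%, W = 5477.9333 kJ, Qc = 2393.5977 kJ
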